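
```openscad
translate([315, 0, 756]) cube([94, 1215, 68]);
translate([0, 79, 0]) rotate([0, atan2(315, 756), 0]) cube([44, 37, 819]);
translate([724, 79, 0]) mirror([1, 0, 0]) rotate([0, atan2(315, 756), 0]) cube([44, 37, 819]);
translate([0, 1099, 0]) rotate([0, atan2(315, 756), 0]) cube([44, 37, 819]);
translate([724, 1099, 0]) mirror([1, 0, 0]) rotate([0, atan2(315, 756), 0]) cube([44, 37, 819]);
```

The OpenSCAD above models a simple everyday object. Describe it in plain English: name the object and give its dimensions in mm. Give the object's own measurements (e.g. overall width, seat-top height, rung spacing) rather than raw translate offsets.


A sawhorse. A 94×1215×68 mm beam (x, y, z) sits on two A-frame leg pairs. Each pair is two raked legs of 44×37 mm section (37 mm along y) splaying symmetrically in x. Each leg rises 756 mm vertically over 315 mm of horizontal reach and is 819 mm long along its own axis. Every leg's outer bottom edge rests on the floor and its outer top edge meets a bottom edge of the beam — the left legs (tilting toward +x) meet the beam's −x bottom edge, the right legs (their mirror images, tilting toward −x) meet its +x bottom edge — so the leg tops tuck under the beam, the beam's underside is 756 mm above the floor, and the feet are 724 mm apart outside-to-outside with the beam centred between them. The two leg pairs are set in 79 mm from either end of the beam.


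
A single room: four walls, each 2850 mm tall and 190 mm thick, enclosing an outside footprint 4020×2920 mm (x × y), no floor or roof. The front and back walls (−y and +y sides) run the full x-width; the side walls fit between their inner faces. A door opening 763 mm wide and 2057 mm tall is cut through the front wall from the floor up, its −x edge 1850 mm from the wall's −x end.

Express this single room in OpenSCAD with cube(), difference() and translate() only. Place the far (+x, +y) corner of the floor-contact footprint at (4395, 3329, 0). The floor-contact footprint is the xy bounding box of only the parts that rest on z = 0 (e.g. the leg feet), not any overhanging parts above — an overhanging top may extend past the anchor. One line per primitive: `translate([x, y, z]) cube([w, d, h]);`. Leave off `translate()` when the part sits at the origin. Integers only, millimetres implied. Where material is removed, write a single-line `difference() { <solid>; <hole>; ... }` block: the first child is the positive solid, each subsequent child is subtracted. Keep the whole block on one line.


difference() { translate([375, 409, 0]) cube([4020, 190, 2850]); translate([2225, 409, 0]) cube([763, 190, 2057]); }
translate([375, 3139, 0]) cube([4020, 190, 2850]);
translate([375, 599, 0]) cube([190, 2540, 2850]);
translate([4205, 599, 0]) cube([190, 2540, 2850]);


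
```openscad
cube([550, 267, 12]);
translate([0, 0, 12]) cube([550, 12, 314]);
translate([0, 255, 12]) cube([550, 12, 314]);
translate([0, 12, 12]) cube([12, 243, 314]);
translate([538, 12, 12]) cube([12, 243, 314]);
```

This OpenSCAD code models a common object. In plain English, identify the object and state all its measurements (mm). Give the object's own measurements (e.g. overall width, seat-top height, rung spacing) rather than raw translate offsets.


An open-topped rectangular box: outside dimensions 550×267×326 mm, with a uniform wall and base thickness of 12 mm. The base is a full 550×267 slab on the floor; four walls sit on top of the base. The front and back walls (the −y and +y sides) span the full width; the two side walls fit between them.


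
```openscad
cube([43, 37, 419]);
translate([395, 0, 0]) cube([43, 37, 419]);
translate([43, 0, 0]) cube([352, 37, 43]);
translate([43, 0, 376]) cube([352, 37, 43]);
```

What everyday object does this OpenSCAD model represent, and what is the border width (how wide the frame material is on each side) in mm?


A picture frame. The border width is 43 mm.

Four thin pieces enclosing a rectangular opening — a picture frame. The two full-height stiles are 419 mm tall; the top rail sits at z = 376 and is 43 mm tall, so the border above the opening is 419 − 376 = 43 mm, matching the stile x-width.


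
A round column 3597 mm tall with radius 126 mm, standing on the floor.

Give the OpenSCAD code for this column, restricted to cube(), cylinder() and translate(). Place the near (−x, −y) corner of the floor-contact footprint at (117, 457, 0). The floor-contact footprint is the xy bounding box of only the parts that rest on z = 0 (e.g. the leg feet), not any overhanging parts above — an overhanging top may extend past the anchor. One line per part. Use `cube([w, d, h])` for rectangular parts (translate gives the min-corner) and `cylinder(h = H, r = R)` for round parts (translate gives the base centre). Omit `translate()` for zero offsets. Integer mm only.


translate([243, 583, 0]) cylinder(h = 3597, r = 126);


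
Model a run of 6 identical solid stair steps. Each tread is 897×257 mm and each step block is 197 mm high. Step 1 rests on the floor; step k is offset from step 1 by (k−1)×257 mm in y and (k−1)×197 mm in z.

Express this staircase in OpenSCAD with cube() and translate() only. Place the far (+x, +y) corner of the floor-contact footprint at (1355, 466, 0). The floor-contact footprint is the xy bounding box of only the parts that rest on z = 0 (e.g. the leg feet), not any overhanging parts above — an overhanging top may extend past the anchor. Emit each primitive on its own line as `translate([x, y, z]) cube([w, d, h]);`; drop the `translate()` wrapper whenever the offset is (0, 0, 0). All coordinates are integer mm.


translate([458, 209, 0]) cube([897, 257, 197]);
translate([458, 466, 197]) cube([897, 257, 197]);
translate([458, 723, 394]) cube([897, 257, 197]);
translate([458, 980, 591]) cube([897, 257, 197]);
translate([458, 1237, 788]) cube([897, 257, 197]);
translate([458, 1494, 985]) cube([897, 257, 197]);


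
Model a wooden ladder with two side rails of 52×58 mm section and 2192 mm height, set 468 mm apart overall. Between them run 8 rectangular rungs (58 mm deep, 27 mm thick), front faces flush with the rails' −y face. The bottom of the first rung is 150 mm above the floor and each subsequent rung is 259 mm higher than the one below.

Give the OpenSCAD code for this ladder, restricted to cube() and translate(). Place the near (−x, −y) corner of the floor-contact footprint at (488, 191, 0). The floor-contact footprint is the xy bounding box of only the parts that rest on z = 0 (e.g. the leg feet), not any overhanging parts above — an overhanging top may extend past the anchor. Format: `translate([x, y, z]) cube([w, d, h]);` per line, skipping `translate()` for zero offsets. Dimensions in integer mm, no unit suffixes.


translate([488, 191, 0]) cube([52, 58, 2192]);
translate([904, 191, 0]) cube([52, 58, 2192]);
translate([540, 191, 150]) cube([364, 58, 27]);
translate([540, 191, 409]) cube([364, 58, 27]);
translate([540, 191, 668]) cube([364, 58, 27]);
translate([540, 191, 927]) cube([364, 58, 27]);
translate([540, 191, 1186]) cube([364, 58, 27]);
translate([540, 191, 1445]) cube([364, 58, 27]);
translate([540, 191, 1704]) cube([364, 58, 27]);
translate([540, 191, 1963]) cube([364, 58, 27]);


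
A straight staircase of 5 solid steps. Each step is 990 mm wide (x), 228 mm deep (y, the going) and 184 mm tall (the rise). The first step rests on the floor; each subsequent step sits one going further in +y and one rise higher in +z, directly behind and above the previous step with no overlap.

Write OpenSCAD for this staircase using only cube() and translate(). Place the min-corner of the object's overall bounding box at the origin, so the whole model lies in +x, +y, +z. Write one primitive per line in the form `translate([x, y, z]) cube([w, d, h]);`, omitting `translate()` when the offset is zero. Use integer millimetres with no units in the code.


cube([990, 228, 184]);
translate([0, 228, 184]) cube([990, 228, 184]);
translate([0, 456, 368]) cube([990, 228, 184]);
translate([0, 684, 552]) cube([990, 228, 184]);
translate([0, 912, 736]) cube([990, 228, 184]);


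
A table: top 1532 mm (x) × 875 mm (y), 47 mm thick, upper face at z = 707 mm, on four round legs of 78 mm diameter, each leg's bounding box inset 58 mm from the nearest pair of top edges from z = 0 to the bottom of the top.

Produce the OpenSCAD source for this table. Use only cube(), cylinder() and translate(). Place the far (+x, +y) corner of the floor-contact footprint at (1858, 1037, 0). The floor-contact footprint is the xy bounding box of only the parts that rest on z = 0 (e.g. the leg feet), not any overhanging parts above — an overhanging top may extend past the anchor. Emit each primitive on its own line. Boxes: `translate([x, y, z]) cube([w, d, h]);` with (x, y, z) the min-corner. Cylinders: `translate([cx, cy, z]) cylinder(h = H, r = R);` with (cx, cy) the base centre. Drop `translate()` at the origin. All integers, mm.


translate([384, 220, 660]) cube([1532, 875, 47]);
translate([481, 317, 0]) cylinder(h = 660, r = 39);
translate([1819, 317, 0]) cylinder(h = 660, r = 39);
translate([481, 998, 0]) cylinder(h = 660, r = 39);
translate([1819, 998, 0]) cylinder(h = 660, r = 39);


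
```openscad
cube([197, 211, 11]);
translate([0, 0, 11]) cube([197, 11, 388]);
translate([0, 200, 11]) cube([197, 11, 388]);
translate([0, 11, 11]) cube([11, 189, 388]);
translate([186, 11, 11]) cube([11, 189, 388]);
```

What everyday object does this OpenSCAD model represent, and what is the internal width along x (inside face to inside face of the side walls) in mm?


An open box. The internal width is 175 mm.

A 197×211 base slab with four walls standing on it — an open box. The base is 197 mm wide and the walls are 11 mm thick, so the internal width is 197 − 2 × 11 = 175 mm.


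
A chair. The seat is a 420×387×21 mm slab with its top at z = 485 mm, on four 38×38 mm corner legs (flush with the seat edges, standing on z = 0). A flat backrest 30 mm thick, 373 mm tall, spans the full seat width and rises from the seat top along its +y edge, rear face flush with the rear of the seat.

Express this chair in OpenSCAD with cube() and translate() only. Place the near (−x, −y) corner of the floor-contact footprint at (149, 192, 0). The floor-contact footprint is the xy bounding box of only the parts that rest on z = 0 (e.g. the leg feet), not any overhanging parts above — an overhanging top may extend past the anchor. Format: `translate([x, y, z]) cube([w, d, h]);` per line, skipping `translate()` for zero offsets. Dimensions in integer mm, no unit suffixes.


translate([149, 192, 464]) cube([420, 387, 21]);
translate([149, 192, 0]) cube([38, 38, 464]);
translate([531, 192, 0]) cube([38, 38, 464]);
translate([149, 541, 0]) cube([38, 38, 464]);
translate([531, 541, 0]) cube([38, 38, 464]);
translate([149, 549, 485]) cube([420, 30, 373]);


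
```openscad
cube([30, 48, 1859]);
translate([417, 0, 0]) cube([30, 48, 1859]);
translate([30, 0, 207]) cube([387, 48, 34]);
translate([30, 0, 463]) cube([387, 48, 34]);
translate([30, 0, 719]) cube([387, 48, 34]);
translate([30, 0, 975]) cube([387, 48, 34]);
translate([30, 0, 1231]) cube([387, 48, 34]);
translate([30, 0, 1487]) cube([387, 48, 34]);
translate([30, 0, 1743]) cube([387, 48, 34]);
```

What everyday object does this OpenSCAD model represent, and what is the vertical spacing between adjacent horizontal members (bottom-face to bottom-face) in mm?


A ladder. The rung spacing is 256 mm.

Two tall 30×48 posts with 7 short bars between them — a ladder. Adjacent rungs sit at z = 207 and z = 463, so the spacing is 463 − 207 = 256 mm.


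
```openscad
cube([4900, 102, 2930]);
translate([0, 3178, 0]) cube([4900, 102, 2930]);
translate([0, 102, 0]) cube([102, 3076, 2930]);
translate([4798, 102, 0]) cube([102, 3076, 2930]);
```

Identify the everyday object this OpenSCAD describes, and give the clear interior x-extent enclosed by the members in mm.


A house (or room) frame. The interior width is 4696 mm.

Four 2930 mm walls enclosing a rectangle with no floor or roof — a room or house frame. Outside width is 4900 mm and wall thickness is 102 mm, so the interior width is 4900 − 2 × 102 = 4696 mm.


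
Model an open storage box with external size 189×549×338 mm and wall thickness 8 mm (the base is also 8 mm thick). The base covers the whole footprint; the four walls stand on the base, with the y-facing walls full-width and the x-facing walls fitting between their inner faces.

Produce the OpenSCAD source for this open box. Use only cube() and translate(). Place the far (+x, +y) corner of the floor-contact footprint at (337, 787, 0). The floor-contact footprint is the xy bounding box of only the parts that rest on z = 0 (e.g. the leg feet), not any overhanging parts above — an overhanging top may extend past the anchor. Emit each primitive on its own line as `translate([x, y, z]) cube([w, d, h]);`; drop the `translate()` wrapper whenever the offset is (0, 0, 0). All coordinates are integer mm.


translate([148, 238, 0]) cube([189, 549, 8]);
translate([148, 238, 8]) cube([189, 8, 330]);
translate([148, 779, 8]) cube([189, 8, 330]);
translate([148, 246, 8]) cube([8, 533, 330]);
translate([329, 246, 8]) cube([8, 533, 330]);


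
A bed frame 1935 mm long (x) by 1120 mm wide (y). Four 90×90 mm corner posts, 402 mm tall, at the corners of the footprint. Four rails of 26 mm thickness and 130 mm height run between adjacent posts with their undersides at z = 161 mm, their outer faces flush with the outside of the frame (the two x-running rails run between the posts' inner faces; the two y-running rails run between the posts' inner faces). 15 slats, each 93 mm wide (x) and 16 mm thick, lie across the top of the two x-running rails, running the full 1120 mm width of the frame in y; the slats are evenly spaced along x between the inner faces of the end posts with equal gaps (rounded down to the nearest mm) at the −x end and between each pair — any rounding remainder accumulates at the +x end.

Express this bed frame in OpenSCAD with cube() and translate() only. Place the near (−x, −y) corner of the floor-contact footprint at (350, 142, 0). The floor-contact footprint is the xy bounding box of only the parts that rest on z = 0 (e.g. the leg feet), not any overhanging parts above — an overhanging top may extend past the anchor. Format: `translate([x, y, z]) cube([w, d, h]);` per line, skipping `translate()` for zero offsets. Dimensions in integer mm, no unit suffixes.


translate([350, 142, 0]) cube([90, 90, 402]);
translate([350, 1172, 0]) cube([90, 90, 402]);
translate([2195, 142, 0]) cube([90, 90, 402]);
translate([2195, 1172, 0]) cube([90, 90, 402]);
translate([440, 142, 161]) cube([1755, 26, 130]);
translate([440, 1236, 161]) cube([1755, 26, 130]);
translate([350, 232, 161]) cube([26, 940, 130]);
translate([2259, 232, 161]) cube([26, 940, 130]);
translate([462, 142, 291]) cube([93, 1120, 16]);
translate([577, 142, 291]) cube([93, 1120, 16]);
translate([692, 142, 291]) cube([93, 1120, 16]);
translate([807, 142, 291]) cube([93, 1120, 16]);
translate([922, 142, 291]) cube([93, 1120, 16]);
translate([1037, 142, 291]) cube([93, 1120, 16]);
translate([1152, 142, 291]) cube([93, 1120, 16]);
translate([1267, 142, 291]) cube([93, 1120, 16]);
translate([1382, 142, 291]) cube([93, 1120, 16]);
translate([1497, 142, 291]) cube([93, 1120, 16]);
translate([1612, 142, 291]) cube([93, 1120, 16]);
translate([1727, 142, 291]) cube([93, 1120, 16]);
translate([1842, 142, 291]) cube([93, 1120, 16]);
translate([1957, 142, 291]) cube([93, 1120, 16]);
translate([2072, 142, 291]) cube([93, 1120, 16]);


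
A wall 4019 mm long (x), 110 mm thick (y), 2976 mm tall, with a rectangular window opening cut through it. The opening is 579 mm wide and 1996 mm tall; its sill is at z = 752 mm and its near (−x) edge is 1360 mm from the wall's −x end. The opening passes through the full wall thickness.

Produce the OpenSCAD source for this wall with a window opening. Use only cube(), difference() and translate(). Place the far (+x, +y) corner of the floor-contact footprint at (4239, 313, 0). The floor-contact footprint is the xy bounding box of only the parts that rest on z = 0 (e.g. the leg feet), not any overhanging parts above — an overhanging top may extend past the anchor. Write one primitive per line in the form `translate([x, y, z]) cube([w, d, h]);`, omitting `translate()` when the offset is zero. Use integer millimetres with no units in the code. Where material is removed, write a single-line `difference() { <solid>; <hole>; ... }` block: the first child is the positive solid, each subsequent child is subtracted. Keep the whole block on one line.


difference() { translate([220, 203, 0]) cube([4019, 110, 2976]); translate([1580, 203, 752]) cube([579, 110, 1996]); }


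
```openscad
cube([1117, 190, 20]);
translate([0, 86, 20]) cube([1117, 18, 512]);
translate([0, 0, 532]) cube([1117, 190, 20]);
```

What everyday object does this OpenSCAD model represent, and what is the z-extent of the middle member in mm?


An I-beam. The web height is 512 mm.

Two wide flanges with a thin centred web — an I-beam. Overall 552 mm minus two 20 mm flanges gives a web of 552 − 2·20 = 512 mm.


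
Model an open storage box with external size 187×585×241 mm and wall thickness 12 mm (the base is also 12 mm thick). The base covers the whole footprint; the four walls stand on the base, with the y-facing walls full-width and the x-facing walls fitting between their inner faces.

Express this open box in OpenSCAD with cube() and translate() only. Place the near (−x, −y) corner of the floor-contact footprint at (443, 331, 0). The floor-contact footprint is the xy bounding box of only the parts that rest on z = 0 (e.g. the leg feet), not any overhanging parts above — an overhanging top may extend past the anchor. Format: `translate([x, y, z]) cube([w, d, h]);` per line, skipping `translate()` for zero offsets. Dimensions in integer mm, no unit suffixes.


translate([443, 331, 0]) cube([187, 585, 12]);
translate([443, 331, 12]) cube([187, 12, 229]);
translate([443, 904, 12]) cube([187, 12, 229]);
translate([443, 343, 12]) cube([12, 561, 229]);
translate([618, 343, 12]) cube([12, 561, 229]);


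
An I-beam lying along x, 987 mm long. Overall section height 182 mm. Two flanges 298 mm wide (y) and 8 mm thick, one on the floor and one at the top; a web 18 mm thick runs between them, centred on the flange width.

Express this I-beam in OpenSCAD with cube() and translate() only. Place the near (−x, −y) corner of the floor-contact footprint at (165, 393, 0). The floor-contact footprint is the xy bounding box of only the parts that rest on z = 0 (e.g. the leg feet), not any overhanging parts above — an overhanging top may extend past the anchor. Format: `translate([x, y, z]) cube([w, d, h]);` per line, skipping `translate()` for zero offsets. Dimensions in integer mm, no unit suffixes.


translate([165, 393, 0]) cube([987, 298, 8]);
translate([165, 533, 8]) cube([987, 18, 166]);
translate([165, 393, 174]) cube([987, 298, 8]);


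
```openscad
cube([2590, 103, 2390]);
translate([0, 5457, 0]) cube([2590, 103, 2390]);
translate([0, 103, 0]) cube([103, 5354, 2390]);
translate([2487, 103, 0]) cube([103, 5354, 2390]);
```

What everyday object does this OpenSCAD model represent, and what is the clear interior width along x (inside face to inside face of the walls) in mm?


A house (or room) frame. The interior width is 2384 mm.

Four 2390 mm walls enclosing a rectangle with no floor or roof — a room or house frame. Outside width is 2590 mm and wall thickness is 103 mm, so the interior width is 2590 − 2 × 103 = 2384 mm.


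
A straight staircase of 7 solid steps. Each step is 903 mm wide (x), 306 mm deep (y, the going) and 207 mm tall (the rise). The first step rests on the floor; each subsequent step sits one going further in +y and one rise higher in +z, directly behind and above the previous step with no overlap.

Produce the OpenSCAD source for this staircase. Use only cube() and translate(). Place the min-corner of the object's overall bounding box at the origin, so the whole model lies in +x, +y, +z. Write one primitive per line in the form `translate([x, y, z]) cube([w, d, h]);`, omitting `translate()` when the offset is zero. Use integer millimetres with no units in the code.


cube([903, 306, 207]);
translate([0, 306, 207]) cube([903, 306, 207]);
translate([0, 612, 414]) cube([903, 306, 207]);
translate([0, 918, 621]) cube([903, 306, 207]);
translate([0, 1224, 828]) cube([903, 306, 207]);
translate([0, 1530, 1035]) cube([903, 306, 207]);
translate([0, 1836, 1242]) cube([903, 306, 207]);


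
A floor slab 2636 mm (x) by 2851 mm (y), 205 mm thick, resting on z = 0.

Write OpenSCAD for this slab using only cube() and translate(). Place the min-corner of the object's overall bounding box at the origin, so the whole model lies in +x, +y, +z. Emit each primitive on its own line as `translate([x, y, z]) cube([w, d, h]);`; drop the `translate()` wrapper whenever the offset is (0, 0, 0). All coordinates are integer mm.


cube([2636, 2851, 205]);


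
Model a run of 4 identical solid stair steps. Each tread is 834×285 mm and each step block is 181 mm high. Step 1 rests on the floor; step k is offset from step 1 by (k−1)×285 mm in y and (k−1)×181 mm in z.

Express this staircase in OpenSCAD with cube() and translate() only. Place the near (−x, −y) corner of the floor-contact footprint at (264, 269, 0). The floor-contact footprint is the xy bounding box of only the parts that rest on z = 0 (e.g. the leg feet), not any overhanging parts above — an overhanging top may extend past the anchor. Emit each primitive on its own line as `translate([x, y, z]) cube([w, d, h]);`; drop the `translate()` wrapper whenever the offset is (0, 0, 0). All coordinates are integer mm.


translate([264, 269, 0]) cube([834, 285, 181]);
translate([264, 554, 181]) cube([834, 285, 181]);
translate([264, 839, 362]) cube([834, 285, 181]);
translate([264, 1124, 543]) cube([834, 285, 181]);


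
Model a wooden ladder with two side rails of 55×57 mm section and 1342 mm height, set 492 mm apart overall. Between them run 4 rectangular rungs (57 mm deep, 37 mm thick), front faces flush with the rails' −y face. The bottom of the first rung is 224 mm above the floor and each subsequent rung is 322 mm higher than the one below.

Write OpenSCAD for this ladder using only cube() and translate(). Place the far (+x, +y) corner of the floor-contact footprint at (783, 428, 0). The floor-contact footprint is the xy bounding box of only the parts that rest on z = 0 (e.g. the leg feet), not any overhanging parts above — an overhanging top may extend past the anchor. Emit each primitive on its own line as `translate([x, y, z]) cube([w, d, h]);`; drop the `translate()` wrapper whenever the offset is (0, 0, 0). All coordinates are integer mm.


translate([291, 371, 0]) cube([55, 57, 1342]);
translate([728, 371, 0]) cube([55, 57, 1342]);
translate([346, 371, 224]) cube([382, 57, 37]);
translate([346, 371, 546]) cube([382, 57, 37]);
translate([346, 371, 868]) cube([382, 57, 37]);
translate([346, 371, 1190]) cube([382, 57, 37]);


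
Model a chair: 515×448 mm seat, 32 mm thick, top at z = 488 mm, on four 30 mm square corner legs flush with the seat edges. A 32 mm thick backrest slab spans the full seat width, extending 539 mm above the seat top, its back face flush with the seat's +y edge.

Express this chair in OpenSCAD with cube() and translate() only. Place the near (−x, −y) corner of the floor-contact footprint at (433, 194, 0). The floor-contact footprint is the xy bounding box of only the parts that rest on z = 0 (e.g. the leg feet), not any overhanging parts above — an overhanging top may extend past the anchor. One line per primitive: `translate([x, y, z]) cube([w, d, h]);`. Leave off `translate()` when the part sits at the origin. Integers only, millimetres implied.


translate([433, 194, 456]) cube([515, 448, 32]);
translate([433, 194, 0]) cube([30, 30, 456]);
translate([918, 194, 0]) cube([30, 30, 456]);
translate([433, 612, 0]) cube([30, 30, 456]);
translate([918, 612, 0]) cube([30, 30, 456]);
translate([433, 610, 488]) cube([515, 32, 539]);


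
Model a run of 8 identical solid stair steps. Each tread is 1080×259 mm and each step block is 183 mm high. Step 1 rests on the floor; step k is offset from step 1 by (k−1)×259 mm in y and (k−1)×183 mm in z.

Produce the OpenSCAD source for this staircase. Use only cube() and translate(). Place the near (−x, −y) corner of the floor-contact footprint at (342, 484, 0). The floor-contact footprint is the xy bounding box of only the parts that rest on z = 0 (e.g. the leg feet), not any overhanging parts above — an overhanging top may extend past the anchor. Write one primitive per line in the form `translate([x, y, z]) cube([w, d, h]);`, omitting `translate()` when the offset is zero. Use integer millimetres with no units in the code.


translate([342, 484, 0]) cube([1080, 259, 183]);
translate([342, 743, 183]) cube([1080, 259, 183]);
translate([342, 1002, 366]) cube([1080, 259, 183]);
translate([342, 1261, 549]) cube([1080, 259, 183]);
translate([342, 1520, 732]) cube([1080, 259, 183]);
translate([342, 1779, 915]) cube([1080, 259, 183]);
translate([342, 2038, 1098]) cube([1080, 259, 183]);
translate([342, 2297, 1281]) cube([1080, 259, 183]);


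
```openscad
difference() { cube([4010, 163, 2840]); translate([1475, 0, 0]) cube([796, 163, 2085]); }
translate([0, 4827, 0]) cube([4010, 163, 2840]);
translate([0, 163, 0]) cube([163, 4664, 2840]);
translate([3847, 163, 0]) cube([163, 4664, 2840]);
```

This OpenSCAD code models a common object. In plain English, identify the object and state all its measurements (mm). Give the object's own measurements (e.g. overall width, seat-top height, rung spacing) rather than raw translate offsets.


A single room: four walls, each 2840 mm tall and 163 mm thick, enclosing an outside footprint 4010×4990 mm (x × y), no floor or roof. The front and back walls (−y and +y sides) run the full x-width; the side walls fit between their inner faces. A door opening 796 mm wide and 2085 mm tall is cut through the front wall from the floor up, its −x edge 1475 mm from the wall's −x end.


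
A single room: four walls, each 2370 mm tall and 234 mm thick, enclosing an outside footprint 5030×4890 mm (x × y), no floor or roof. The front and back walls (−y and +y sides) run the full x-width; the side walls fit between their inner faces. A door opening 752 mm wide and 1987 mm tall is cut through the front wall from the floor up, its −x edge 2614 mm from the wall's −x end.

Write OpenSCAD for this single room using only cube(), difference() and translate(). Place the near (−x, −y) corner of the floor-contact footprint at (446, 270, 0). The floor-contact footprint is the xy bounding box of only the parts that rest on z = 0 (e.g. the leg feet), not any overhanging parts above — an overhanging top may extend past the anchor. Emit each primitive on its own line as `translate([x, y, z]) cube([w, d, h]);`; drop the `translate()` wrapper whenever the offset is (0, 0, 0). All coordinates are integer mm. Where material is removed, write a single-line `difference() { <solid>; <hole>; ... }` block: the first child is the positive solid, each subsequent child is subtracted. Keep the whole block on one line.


difference() { translate([446, 270, 0]) cube([5030, 234, 2370]); translate([3060, 270, 0]) cube([752, 234, 1987]); }
translate([446, 4926, 0]) cube([5030, 234, 2370]);
translate([446, 504, 0]) cube([234, 4422, 2370]);
translate([5242, 504, 0]) cube([234, 4422, 2370]);


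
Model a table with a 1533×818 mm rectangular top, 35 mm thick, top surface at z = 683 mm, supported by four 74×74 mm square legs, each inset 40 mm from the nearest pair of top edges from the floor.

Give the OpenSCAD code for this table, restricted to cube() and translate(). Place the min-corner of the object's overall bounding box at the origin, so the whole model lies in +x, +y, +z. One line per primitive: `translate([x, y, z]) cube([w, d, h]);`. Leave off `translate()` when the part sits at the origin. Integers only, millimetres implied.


translate([0, 0, 648]) cube([1533, 818, 35]);
translate([40, 40, 0]) cube([74, 74, 648]);
translate([1419, 40, 0]) cube([74, 74, 648]);
translate([40, 704, 0]) cube([74, 74, 648]);
translate([1419, 704, 0]) cube([74, 74, 648]);


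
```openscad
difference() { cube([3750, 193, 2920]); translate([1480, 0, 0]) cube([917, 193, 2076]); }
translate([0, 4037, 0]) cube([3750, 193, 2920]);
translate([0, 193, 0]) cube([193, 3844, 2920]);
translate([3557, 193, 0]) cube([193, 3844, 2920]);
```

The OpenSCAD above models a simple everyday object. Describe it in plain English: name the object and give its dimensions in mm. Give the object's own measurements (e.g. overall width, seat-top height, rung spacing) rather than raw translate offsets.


A single room: four walls, each 2920 mm tall and 193 mm thick, enclosing an outside footprint 3750×4230 mm (x × y), no floor or roof. The front and back walls (−y and +y sides) run the full x-width; the side walls fit between their inner faces. A door opening 917 mm wide and 2076 mm tall is cut through the front wall from the floor up, its −x edge 1480 mm from the wall's −x end.


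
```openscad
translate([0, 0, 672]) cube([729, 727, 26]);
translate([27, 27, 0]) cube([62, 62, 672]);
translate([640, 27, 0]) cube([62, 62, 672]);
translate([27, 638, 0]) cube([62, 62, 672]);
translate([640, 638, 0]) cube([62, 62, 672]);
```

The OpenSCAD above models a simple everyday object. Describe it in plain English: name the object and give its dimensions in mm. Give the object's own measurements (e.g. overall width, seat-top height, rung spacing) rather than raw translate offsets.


A table: top 729 mm (x) × 727 mm (y), 26 mm thick, upper face at z = 698 mm, on four 62×62 mm square legs, each inset 27 mm from the nearest pair of top edges from z = 0 to the bottom of the top.


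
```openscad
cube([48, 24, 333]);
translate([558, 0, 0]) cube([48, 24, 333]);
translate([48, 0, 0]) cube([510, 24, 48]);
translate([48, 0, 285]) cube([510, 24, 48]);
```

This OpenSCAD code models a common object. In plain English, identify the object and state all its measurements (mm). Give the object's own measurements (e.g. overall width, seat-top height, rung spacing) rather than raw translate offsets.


A rectangular picture frame lying in the x–z plane (depth along y). The opening is 510 mm wide (x) by 237 mm tall (z), surrounded by a border 48 mm wide on all four sides. The frame is 24 mm deep and is made of two full-height vertical stiles with two horizontal rails fitted between them.


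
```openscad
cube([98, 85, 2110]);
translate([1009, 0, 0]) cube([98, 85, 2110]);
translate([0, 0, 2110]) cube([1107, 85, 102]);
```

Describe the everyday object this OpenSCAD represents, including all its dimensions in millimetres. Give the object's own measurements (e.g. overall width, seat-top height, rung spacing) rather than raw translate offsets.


A door frame. The clear opening is 911 mm wide and 2110 mm high. Two 98 mm wide jambs, 85 mm deep, stand either side of the opening from the floor to the top of the opening. A 102 mm thick head sits across the top of both jambs, spanning the full outside width of the frame.


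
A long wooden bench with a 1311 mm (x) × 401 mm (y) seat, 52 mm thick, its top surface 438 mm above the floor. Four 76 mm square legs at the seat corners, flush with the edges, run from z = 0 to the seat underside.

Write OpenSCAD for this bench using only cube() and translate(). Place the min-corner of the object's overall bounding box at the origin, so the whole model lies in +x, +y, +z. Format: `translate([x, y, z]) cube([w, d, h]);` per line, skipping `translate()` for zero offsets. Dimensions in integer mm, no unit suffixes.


translate([0, 0, 386]) cube([1311, 401, 52]);
cube([76, 76, 386]);
translate([0, 325, 0]) cube([76, 76, 386]);
translate([1235, 0, 0]) cube([76, 76, 386]);
translate([1235, 325, 0]) cube([76, 76, 386]);


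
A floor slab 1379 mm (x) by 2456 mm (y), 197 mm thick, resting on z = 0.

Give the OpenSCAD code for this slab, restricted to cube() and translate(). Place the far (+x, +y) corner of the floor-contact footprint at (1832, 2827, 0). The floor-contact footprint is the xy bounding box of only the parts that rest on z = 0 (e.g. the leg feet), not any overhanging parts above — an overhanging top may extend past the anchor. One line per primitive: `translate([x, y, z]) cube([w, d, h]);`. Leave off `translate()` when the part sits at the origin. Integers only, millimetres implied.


translate([453, 371, 0]) cube([1379, 2456, 197]);


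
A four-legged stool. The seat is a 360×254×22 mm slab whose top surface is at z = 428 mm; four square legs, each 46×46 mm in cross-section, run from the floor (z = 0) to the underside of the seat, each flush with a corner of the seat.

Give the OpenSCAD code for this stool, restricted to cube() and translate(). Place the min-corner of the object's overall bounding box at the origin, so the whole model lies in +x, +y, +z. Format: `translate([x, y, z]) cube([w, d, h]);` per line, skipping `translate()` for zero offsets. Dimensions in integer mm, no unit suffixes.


// leg_h = 428 - 22 = 406
translate([0, 0, 406]) cube([360, 254, 22]);
cube([46, 46, 406]);
translate([314, 0, 0]) cube([46, 46, 406]);
translate([0, 208, 0]) cube([46, 46, 406]);
translate([314, 208, 0]) cube([46, 46, 406]);


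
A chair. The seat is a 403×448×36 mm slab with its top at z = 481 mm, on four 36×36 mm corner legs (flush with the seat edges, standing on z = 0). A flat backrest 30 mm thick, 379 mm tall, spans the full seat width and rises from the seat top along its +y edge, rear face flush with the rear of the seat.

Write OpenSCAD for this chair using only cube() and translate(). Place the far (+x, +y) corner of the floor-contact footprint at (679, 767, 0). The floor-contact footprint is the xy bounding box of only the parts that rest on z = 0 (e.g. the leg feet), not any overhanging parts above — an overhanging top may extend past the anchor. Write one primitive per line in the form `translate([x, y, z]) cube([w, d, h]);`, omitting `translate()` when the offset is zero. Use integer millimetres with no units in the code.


translate([276, 319, 445]) cube([403, 448, 36]);
translate([276, 319, 0]) cube([36, 36, 445]);
translate([643, 319, 0]) cube([36, 36, 445]);
translate([276, 731, 0]) cube([36, 36, 445]);
translate([643, 731, 0]) cube([36, 36, 445]);
translate([276, 737, 481]) cube([403, 30, 379]);


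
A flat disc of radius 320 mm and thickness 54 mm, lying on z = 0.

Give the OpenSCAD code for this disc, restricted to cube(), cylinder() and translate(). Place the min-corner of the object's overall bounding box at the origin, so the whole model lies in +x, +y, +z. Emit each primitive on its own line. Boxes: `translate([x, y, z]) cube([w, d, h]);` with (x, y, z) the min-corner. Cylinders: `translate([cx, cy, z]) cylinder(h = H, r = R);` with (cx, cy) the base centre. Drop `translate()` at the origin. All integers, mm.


translate([320, 320, 0]) cylinder(h = 54, r = 320);


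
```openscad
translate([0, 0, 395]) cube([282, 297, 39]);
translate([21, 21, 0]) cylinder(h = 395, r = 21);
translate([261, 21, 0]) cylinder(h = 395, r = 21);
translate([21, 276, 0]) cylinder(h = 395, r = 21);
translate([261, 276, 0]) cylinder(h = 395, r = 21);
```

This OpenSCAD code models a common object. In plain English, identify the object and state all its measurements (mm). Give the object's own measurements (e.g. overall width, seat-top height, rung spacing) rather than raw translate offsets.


A four-legged stool. The seat is a 282×297×39 mm slab whose top surface is at z = 434 mm; four round legs, each 42 mm in diameter, run from the floor (z = 0) to the underside of the seat, each leg's axis is inset half a diameter from the nearest pair of seat edges (so the leg's bounding box is flush with the corner).


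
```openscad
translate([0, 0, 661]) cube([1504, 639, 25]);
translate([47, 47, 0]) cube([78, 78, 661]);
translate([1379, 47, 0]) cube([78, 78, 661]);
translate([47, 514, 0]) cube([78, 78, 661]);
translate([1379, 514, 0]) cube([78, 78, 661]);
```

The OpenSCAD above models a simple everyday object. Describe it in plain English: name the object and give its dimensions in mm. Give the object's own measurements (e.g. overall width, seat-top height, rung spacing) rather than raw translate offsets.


A table: top 1504 mm (x) × 639 mm (y), 25 mm thick, upper face at z = 686 mm, on four 78×78 mm square legs, each inset 47 mm from the nearest pair of top edges from z = 0 to the bottom of the top.


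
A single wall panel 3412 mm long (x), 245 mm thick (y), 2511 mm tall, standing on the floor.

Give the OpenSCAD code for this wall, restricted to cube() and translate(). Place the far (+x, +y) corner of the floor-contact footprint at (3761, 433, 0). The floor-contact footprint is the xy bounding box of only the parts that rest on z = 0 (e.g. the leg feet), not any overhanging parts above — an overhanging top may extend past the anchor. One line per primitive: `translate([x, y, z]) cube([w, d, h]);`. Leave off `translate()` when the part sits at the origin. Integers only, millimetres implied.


translate([349, 188, 0]) cube([3412, 245, 2511]);


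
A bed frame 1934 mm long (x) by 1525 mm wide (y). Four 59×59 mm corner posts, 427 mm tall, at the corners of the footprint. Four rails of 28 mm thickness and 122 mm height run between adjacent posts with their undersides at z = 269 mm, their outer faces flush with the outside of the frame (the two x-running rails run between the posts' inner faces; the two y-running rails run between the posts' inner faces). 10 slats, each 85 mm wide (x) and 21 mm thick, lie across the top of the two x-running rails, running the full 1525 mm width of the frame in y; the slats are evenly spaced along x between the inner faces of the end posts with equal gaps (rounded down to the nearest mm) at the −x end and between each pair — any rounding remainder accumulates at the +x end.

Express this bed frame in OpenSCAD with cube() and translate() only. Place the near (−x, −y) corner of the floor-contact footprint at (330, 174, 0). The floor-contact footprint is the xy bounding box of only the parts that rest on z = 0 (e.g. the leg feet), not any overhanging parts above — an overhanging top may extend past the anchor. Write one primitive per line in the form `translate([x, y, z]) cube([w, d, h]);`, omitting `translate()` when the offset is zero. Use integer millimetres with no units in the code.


translate([330, 174, 0]) cube([59, 59, 427]);
translate([330, 1640, 0]) cube([59, 59, 427]);
translate([2205, 174, 0]) cube([59, 59, 427]);
translate([2205, 1640, 0]) cube([59, 59, 427]);
translate([389, 174, 269]) cube([1816, 28, 122]);
translate([389, 1671, 269]) cube([1816, 28, 122]);
translate([330, 233, 269]) cube([28, 1407, 122]);
translate([2236, 233, 269]) cube([28, 1407, 122]);
translate([476, 174, 391]) cube([85, 1525, 21]);
translate([648, 174, 391]) cube([85, 1525, 21]);
translate([820, 174, 391]) cube([85, 1525, 21]);
translate([992, 174, 391]) cube([85, 1525, 21]);
translate([1164, 174, 391]) cube([85, 1525, 21]);
translate([1336, 174, 391]) cube([85, 1525, 21]);
translate([1508, 174, 391]) cube([85, 1525, 21]);
translate([1680, 174, 391]) cube([85, 1525, 21]);
translate([1852, 174, 391]) cube([85, 1525, 21]);
translate([2024, 174, 391]) cube([85, 1525, 21]);


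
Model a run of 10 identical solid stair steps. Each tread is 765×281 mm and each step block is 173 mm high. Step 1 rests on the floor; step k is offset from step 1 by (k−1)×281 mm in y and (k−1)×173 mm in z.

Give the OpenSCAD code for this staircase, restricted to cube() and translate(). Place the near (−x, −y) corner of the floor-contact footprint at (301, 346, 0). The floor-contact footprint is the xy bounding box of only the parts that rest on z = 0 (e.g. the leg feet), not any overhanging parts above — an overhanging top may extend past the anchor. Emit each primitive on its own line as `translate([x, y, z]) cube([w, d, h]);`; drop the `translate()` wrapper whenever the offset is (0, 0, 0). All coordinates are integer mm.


translate([301, 346, 0]) cube([765, 281, 173]);
translate([301, 627, 173]) cube([765, 281, 173]);
translate([301, 908, 346]) cube([765, 281, 173]);
translate([301, 1189, 519]) cube([765, 281, 173]);
translate([301, 1470, 692]) cube([765, 281, 173]);
translate([301, 1751, 865]) cube([765, 281, 173]);
translate([301, 2032, 1038]) cube([765, 281, 173]);
translate([301, 2313, 1211]) cube([765, 281, 173]);
translate([301, 2594, 1384]) cube([765, 281, 173]);
translate([301, 2875, 1557]) cube([765, 281, 173]);
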